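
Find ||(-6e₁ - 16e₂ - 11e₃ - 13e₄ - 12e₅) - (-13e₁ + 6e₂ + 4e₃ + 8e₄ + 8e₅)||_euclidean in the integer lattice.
39.9875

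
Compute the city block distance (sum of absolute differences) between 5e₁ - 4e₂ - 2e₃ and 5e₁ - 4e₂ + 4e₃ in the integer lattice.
6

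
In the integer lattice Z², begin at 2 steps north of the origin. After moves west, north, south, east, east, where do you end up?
(1, 2)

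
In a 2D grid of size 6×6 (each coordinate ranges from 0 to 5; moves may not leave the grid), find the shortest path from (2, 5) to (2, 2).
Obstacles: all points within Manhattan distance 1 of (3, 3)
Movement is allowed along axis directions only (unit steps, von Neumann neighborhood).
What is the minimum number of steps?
5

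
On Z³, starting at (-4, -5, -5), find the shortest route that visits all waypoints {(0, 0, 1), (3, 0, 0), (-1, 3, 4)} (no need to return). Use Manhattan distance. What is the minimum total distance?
28
(one optimal route: (-4, -5, -5) → (3, 0, 0) → (0, 0, 1) → (-1, 3, 4))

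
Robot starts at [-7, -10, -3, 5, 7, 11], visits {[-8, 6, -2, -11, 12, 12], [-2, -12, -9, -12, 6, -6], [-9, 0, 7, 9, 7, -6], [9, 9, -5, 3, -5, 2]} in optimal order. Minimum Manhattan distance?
218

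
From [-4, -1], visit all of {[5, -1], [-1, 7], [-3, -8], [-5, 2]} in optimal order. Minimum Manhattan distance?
42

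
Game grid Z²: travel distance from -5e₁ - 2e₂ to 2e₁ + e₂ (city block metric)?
10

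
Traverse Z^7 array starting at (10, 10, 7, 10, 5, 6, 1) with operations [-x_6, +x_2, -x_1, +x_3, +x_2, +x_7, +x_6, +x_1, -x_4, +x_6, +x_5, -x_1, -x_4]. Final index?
(9, 12, 8, 8, 6, 7, 2)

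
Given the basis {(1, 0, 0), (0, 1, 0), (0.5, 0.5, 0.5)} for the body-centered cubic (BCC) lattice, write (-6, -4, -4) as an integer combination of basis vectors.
-2b₁ - 8b₃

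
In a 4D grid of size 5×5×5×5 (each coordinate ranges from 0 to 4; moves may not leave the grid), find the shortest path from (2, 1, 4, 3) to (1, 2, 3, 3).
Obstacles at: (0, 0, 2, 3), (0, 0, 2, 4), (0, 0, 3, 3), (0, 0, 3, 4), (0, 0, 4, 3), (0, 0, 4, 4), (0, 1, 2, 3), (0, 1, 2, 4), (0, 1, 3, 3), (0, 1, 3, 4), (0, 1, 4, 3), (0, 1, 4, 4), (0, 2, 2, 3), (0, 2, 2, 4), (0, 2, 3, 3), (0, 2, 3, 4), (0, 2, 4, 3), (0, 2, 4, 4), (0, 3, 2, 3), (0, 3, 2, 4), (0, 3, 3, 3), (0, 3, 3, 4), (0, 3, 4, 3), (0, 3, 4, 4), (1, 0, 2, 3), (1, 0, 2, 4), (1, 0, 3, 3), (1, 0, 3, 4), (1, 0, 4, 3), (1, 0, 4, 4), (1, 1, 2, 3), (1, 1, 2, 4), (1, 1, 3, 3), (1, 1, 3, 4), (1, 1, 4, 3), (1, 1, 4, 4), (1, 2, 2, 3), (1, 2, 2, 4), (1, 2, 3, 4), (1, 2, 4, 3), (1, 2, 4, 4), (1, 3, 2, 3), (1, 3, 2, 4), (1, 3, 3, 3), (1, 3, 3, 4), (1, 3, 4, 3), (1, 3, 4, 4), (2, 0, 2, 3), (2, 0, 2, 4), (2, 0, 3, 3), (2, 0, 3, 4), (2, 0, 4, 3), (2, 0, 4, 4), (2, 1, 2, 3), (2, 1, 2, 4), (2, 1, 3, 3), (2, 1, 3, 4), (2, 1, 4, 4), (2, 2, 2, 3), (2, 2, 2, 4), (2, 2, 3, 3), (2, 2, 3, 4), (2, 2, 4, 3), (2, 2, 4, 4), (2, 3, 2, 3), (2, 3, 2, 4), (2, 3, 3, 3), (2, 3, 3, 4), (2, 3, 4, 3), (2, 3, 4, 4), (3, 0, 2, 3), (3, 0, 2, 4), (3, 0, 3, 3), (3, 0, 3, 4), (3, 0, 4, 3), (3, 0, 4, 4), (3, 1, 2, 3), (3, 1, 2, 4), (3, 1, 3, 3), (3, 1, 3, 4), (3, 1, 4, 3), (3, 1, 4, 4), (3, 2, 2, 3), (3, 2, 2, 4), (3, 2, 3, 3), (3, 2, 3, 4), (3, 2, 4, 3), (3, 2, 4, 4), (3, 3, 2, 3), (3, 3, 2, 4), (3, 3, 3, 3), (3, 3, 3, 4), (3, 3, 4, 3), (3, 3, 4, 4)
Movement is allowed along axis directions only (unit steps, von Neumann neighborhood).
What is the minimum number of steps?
5
(one shortest path: (2, 1, 4, 3) → (2, 1, 4, 2) → (1, 1, 4, 2) → (1, 2, 4, 2) → (1, 2, 3, 2) → (1, 2, 3, 3))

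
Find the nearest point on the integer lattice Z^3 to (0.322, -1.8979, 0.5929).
(0, -2, 1)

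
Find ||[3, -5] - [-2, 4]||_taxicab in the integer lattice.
14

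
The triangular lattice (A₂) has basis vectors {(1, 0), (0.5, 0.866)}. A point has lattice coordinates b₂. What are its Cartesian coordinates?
(0.5, 0.866)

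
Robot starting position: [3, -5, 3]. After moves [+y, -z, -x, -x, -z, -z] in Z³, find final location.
(1, -4, 0)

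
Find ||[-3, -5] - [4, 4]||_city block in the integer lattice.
16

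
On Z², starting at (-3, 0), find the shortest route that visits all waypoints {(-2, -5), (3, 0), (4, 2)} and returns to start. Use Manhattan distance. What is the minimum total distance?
28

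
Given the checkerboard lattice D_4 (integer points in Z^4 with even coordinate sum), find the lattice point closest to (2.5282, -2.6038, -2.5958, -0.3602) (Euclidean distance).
(2, -3, -3, 0)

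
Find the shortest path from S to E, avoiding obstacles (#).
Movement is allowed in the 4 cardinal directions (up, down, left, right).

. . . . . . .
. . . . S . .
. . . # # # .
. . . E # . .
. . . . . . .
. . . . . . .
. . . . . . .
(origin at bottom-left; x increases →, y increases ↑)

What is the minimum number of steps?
5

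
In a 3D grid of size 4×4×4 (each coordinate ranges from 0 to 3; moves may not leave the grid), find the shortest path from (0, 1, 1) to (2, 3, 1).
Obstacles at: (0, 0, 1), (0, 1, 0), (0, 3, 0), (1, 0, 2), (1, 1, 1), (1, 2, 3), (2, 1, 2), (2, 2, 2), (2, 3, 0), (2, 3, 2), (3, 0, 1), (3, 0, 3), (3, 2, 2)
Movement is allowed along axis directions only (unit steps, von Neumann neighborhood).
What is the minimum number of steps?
4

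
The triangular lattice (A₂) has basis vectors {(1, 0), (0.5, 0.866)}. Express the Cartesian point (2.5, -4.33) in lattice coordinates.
5b₁ - 5b₂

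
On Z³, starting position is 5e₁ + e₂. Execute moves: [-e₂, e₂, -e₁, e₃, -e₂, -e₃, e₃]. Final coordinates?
(4, 0, 1)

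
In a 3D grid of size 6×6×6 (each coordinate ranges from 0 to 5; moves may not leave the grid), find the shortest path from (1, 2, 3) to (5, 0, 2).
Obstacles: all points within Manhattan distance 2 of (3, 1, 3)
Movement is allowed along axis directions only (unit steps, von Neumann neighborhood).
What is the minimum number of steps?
9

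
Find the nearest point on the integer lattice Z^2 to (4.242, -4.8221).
(4, -5)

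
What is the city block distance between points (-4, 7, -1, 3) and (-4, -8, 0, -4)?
23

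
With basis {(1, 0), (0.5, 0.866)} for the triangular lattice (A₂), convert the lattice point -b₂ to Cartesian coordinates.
(-0.5, -0.866)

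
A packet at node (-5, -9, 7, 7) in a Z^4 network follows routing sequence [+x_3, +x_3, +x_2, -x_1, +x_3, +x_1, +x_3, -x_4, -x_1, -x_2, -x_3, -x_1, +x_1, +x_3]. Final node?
(-6, -9, 11, 6)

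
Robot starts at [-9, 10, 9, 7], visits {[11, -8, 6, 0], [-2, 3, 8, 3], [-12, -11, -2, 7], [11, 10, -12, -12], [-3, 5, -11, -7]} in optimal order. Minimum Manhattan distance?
162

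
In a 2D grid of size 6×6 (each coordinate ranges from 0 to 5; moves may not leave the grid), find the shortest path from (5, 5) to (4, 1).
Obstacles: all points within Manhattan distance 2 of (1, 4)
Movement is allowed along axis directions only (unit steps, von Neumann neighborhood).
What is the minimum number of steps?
5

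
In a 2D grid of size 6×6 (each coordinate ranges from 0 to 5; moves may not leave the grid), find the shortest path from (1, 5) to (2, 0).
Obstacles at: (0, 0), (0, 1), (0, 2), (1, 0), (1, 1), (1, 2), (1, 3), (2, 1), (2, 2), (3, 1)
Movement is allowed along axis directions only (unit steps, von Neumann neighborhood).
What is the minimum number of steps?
10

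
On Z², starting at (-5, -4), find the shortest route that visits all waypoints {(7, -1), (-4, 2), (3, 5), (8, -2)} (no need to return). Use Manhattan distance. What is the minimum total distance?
29
(one optimal route: (-5, -4) → (-4, 2) → (3, 5) → (7, -1) → (8, -2))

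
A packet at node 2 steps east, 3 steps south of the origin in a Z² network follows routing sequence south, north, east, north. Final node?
(3, -2)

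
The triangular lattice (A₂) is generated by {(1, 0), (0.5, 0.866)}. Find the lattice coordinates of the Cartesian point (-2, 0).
-2b₁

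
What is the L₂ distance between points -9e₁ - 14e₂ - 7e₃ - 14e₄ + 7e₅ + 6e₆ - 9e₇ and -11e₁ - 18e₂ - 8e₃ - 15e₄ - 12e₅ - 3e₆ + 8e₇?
27.4408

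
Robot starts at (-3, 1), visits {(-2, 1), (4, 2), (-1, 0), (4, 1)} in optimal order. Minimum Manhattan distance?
10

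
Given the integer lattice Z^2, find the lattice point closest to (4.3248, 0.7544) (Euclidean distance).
(4, 1)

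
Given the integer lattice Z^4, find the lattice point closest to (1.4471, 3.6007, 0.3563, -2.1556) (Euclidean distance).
(1, 4, 0, -2)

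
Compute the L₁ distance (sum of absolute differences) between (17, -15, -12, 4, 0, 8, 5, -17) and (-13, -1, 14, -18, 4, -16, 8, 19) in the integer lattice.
159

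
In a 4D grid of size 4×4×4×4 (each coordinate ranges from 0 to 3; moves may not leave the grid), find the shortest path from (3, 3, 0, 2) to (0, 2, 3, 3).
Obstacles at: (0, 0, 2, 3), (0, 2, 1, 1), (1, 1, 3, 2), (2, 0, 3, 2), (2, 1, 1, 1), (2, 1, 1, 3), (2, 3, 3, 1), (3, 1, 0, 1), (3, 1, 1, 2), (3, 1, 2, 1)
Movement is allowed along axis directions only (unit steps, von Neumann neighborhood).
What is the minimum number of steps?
8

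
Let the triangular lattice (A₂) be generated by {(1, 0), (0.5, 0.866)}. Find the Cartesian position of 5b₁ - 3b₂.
(3.5, -2.598)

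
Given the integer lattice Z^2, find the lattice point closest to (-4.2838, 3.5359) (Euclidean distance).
(-4, 4)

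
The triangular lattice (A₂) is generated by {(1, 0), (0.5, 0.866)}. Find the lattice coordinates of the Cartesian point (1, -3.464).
3b₁ - 4b₂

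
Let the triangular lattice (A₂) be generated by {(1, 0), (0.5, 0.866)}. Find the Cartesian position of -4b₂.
(-2, -3.464)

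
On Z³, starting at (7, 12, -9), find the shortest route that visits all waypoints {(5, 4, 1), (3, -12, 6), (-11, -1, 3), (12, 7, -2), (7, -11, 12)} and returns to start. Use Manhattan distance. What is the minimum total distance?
136
(one optimal route: (7, 12, -9) → (5, 4, 1) → (-11, -1, 3) → (3, -12, 6) → (7, -11, 12) → (12, 7, -2) → (7, 12, -9))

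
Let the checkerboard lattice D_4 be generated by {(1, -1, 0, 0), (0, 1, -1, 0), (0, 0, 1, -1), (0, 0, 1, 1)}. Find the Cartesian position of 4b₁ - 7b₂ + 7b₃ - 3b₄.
(4, -11, 11, -10)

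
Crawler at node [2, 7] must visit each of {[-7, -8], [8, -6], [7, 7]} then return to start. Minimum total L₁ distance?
60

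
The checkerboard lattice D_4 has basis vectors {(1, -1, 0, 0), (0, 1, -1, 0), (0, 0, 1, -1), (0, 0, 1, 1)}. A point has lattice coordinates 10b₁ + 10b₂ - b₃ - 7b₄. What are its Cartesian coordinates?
(10, 0, -18, -6)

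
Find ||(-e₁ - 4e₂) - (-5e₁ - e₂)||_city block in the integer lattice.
7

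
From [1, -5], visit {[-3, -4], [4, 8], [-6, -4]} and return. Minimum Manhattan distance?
46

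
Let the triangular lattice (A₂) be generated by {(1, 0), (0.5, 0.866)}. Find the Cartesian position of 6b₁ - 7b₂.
(2.5, -6.062)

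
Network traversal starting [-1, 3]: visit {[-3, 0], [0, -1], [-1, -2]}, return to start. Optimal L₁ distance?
16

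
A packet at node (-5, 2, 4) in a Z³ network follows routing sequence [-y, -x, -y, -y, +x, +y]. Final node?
(-5, 0, 4)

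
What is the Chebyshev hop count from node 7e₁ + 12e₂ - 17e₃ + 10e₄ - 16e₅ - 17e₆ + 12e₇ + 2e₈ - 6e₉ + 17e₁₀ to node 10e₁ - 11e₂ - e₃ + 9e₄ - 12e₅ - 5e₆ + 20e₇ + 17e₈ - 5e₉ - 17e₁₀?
34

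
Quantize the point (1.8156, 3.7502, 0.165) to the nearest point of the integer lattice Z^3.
(2, 4, 0)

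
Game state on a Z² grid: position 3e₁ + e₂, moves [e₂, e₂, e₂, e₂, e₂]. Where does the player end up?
(3, 6)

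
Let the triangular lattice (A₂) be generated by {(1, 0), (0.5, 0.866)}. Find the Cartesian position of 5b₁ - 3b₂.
(3.5, -2.598)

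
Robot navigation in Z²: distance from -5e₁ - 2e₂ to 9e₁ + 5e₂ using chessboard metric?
14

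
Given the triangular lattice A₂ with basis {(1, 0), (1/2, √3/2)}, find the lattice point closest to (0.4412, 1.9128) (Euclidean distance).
(0, 1.732)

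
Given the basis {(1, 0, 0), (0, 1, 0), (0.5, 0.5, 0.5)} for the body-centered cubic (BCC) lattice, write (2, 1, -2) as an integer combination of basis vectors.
4b₁ + 3b₂ - 4b₃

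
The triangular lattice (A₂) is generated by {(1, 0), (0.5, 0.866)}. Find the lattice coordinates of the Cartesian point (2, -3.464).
4b₁ - 4b₂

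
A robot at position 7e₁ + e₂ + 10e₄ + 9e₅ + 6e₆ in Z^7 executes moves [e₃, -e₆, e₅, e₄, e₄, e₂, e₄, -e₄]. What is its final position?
(7, 2, 1, 12, 10, 5, 0)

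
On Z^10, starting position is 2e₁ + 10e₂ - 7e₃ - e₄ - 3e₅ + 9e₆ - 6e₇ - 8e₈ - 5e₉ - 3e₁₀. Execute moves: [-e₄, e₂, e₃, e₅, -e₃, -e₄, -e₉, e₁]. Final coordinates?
(3, 11, -7, -3, -2, 9, -6, -8, -6, -3)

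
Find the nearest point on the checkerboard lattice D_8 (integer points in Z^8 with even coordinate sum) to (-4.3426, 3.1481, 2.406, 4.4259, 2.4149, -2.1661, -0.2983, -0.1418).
(-4, 3, 2, 5, 2, -2, 0, 0)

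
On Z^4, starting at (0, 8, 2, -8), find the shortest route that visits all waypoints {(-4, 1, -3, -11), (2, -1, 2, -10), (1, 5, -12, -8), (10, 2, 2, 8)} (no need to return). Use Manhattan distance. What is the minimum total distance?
82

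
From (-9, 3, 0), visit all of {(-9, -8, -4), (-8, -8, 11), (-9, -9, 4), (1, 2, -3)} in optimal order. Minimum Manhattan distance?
53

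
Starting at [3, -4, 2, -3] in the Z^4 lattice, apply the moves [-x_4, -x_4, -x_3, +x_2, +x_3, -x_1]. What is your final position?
(2, -3, 2, -5)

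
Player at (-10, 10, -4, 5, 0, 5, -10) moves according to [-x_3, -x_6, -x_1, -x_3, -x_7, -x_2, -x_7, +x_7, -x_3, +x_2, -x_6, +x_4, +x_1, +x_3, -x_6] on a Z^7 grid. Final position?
(-10, 10, -6, 6, 0, 2, -11)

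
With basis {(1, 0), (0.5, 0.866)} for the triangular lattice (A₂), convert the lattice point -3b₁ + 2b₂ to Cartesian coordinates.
(-2, 1.732)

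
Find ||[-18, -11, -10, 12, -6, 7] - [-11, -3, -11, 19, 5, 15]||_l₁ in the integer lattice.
42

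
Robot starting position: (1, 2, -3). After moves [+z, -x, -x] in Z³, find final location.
(-1, 2, -2)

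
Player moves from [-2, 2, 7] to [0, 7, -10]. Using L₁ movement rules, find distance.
24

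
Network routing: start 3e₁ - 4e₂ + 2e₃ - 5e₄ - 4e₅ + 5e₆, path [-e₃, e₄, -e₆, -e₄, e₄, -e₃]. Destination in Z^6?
(3, -4, 0, -4, -4, 4)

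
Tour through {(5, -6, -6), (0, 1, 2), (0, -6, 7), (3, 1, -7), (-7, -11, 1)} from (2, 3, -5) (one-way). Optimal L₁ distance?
65
(one optimal route: (2, 3, -5) → (5, -6, -6) → (3, 1, -7) → (0, 1, 2) → (0, -6, 7) → (-7, -11, 1))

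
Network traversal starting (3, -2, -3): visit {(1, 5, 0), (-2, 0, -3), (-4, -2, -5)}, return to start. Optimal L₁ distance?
38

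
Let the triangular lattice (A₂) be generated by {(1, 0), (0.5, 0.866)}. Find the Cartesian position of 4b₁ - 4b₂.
(2, -3.464)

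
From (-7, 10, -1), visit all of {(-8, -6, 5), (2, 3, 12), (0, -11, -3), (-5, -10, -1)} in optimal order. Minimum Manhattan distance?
75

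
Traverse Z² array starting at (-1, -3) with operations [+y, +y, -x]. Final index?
(-2, -1)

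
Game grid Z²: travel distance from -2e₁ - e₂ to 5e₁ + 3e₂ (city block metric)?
11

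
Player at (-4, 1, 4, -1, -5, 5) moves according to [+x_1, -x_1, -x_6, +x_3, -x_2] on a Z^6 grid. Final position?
(-4, 0, 5, -1, -5, 4)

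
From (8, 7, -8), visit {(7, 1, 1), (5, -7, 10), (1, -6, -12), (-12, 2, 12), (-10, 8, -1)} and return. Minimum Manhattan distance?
142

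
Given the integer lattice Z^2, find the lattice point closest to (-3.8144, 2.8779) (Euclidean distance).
(-4, 3)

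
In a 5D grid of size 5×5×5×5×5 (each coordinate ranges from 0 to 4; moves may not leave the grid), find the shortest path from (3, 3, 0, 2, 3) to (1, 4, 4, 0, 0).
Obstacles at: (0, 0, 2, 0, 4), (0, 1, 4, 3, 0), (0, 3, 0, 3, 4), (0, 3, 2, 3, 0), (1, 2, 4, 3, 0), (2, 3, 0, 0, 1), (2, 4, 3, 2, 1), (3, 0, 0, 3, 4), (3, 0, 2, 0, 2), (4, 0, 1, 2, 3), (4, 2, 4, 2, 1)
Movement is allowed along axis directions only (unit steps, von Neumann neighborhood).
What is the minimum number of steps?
12
(one shortest path: (3, 3, 0, 2, 3) → (2, 3, 0, 2, 3) → (1, 3, 0, 2, 3) → (1, 4, 0, 2, 3) → (1, 4, 1, 2, 3) → (1, 4, 2, 2, 3) → (1, 4, 3, 2, 3) → (1, 4, 4, 2, 3) → (1, 4, 4, 1, 3) → (1, 4, 4, 0, 3) → (1, 4, 4, 0, 2) → (1, 4, 4, 0, 1) → (1, 4, 4, 0, 0))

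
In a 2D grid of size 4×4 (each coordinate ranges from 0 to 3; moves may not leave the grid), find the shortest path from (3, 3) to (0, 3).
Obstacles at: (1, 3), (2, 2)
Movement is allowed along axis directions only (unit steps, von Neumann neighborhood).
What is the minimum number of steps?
7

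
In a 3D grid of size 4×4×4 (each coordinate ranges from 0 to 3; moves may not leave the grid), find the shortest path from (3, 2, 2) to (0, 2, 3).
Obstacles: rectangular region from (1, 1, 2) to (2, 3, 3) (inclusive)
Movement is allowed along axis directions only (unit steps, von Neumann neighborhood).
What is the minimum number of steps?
6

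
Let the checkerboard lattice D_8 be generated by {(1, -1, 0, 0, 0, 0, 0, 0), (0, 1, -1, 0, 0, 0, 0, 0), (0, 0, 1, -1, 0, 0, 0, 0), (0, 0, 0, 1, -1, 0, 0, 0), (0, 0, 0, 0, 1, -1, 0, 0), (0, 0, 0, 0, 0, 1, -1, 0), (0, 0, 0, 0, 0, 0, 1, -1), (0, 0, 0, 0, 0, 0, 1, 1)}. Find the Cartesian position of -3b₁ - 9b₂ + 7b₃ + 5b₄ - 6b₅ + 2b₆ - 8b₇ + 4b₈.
(-3, -6, 16, -2, -11, 8, -6, 12)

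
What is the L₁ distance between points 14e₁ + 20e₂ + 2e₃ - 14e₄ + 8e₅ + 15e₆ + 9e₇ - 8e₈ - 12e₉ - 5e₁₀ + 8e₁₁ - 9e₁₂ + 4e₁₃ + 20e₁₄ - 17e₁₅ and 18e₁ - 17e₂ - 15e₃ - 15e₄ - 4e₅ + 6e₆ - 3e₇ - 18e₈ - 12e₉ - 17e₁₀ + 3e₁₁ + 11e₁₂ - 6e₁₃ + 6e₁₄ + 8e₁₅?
188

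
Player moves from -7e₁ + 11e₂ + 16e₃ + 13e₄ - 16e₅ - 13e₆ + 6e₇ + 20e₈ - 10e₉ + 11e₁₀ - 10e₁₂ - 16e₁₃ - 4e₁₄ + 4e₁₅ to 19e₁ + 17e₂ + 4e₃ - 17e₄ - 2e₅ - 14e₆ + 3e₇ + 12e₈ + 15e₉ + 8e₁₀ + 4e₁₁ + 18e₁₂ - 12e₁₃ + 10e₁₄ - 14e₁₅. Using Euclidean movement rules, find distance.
63.2139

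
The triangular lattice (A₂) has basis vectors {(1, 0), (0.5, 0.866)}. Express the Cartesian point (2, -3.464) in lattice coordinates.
4b₁ - 4b₂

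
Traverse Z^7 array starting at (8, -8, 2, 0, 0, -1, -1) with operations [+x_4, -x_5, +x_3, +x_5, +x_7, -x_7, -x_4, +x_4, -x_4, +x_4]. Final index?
(8, -8, 3, 1, 0, -1, -1)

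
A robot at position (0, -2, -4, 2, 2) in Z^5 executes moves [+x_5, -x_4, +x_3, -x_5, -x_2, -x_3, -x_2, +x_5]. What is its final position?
(0, -4, -4, 1, 3)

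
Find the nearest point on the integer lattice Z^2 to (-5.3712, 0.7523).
(-5, 1)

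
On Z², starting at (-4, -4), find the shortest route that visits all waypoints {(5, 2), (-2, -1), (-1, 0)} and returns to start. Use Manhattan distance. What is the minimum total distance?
30
(one optimal route: (-4, -4) → (5, 2) → (-1, 0) → (-2, -1) → (-4, -4))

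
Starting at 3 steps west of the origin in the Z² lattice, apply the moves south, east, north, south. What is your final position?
(-2, -1)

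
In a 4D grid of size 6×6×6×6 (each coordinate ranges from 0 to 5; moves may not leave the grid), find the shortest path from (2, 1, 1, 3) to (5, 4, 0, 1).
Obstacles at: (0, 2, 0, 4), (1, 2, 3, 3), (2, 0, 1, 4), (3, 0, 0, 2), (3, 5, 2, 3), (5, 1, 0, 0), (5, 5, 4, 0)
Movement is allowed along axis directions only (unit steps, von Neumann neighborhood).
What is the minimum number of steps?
9
(one shortest path: (2, 1, 1, 3) → (3, 1, 1, 3) → (4, 1, 1, 3) → (5, 1, 1, 3) → (5, 2, 1, 3) → (5, 3, 1, 3) → (5, 4, 1, 3) → (5, 4, 0, 3) → (5, 4, 0, 2) → (5, 4, 0, 1))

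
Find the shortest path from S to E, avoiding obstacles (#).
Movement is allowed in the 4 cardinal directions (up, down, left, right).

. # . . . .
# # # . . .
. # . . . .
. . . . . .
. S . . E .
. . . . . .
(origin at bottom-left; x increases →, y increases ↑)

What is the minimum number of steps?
3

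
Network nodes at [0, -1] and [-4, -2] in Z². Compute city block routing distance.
5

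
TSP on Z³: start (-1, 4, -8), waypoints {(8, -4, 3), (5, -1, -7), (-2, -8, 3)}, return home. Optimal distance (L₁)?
66
(one optimal route: (-1, 4, -8) → (5, -1, -7) → (8, -4, 3) → (-2, -8, 3) → (-1, 4, -8))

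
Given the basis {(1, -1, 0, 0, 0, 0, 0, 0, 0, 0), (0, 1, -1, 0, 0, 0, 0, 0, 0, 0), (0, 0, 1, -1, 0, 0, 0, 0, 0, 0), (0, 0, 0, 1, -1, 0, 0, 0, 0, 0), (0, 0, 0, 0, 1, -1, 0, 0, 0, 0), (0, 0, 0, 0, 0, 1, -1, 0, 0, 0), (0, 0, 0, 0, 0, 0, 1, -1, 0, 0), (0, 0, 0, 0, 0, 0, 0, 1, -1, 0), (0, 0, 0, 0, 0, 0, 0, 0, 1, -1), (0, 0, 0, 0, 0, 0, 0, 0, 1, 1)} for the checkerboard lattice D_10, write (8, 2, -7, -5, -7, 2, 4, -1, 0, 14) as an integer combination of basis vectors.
8b₁ + 10b₂ + 3b₃ - 2b₄ - 9b₅ - 7b₆ - 3b₇ - 4b₈ - 9b₉ + 5b₁₀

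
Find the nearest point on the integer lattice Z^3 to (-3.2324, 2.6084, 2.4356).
(-3, 3, 2)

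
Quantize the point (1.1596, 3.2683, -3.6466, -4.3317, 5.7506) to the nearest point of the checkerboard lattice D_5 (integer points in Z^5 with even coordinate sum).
(1, 3, -4, -4, 6)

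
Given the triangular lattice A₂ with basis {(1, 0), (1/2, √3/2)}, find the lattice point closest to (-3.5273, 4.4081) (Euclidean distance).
(-3.5, 4.33)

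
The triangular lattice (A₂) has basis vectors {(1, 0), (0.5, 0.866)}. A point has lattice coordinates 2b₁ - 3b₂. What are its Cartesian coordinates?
(0.5, -2.598)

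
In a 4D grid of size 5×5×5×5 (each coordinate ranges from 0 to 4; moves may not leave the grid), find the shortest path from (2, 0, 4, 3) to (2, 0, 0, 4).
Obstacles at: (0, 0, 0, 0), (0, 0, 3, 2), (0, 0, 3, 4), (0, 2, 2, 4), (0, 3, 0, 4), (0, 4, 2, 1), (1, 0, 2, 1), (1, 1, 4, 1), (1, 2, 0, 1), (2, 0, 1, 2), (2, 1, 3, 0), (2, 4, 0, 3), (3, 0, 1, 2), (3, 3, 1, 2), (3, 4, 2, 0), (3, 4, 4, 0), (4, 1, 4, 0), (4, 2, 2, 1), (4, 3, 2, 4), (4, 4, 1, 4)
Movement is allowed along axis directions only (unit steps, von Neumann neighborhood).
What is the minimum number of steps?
5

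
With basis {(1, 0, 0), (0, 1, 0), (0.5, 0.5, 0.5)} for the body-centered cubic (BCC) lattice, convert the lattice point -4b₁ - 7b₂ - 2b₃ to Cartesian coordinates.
(-5, -8, -1)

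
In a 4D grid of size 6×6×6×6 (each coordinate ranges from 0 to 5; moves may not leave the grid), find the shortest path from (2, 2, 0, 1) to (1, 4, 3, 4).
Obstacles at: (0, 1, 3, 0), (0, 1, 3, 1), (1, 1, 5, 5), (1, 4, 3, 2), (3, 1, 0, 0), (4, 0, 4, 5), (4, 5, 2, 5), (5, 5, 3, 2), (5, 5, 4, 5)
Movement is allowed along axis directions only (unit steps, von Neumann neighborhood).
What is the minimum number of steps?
9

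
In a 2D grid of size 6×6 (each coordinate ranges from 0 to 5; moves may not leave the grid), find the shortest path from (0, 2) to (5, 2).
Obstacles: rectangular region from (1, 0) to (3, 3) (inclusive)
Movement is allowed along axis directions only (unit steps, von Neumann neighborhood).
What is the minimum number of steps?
9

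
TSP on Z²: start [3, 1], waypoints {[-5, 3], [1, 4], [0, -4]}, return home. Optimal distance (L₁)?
32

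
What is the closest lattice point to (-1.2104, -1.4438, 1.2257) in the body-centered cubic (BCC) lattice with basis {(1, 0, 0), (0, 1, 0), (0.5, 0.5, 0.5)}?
(-1.5, -1.5, 1.5)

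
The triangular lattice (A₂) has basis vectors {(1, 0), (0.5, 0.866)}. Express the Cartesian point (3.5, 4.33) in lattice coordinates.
b₁ + 5b₂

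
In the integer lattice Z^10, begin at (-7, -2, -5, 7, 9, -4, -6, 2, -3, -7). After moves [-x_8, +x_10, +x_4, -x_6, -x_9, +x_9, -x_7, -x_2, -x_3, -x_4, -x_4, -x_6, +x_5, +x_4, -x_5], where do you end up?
(-7, -3, -6, 7, 9, -6, -7, 1, -3, -6)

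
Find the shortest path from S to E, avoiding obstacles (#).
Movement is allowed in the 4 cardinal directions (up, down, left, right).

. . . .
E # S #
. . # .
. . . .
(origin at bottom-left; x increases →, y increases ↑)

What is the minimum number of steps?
4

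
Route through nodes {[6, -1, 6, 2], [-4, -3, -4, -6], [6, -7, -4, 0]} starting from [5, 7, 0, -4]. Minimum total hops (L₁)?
59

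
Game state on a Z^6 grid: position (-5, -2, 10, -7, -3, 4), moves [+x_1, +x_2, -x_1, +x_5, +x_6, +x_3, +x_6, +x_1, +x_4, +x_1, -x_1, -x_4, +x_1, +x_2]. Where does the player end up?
(-3, 0, 11, -7, -2, 6)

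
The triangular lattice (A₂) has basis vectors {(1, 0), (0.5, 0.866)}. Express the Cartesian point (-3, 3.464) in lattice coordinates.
-5b₁ + 4b₂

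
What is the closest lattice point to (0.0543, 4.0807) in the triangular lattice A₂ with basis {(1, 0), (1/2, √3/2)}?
(0.5, 4.33)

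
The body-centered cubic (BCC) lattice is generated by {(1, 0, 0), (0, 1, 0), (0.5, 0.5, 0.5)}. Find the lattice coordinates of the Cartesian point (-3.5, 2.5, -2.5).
-b₁ + 5b₂ - 5b₃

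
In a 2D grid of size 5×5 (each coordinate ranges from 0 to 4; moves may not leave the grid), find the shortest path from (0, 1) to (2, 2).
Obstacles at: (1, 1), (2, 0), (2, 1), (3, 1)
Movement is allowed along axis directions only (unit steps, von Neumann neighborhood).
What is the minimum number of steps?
3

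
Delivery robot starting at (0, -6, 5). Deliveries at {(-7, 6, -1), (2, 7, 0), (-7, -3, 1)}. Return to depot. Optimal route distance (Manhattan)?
56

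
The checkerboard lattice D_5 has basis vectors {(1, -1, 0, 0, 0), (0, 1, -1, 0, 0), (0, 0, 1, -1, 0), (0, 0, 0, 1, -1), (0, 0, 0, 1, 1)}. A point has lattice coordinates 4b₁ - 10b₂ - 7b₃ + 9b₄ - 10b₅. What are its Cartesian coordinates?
(4, -14, 3, 6, -19)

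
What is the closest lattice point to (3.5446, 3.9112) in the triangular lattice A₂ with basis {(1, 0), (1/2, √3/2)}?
(3.5, 4.33)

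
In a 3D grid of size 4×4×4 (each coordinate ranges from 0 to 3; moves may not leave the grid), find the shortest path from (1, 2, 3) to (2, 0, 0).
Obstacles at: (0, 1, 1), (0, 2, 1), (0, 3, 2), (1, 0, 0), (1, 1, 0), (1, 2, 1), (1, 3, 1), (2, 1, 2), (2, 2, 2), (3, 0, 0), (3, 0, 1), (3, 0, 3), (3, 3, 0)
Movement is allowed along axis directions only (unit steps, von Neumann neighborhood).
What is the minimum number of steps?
6
(one shortest path: (1, 2, 3) → (2, 2, 3) → (2, 1, 3) → (2, 0, 3) → (2, 0, 2) → (2, 0, 1) → (2, 0, 0))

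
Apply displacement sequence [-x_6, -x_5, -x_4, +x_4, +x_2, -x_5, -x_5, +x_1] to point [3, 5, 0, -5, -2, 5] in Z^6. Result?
(4, 6, 0, -5, -5, 4)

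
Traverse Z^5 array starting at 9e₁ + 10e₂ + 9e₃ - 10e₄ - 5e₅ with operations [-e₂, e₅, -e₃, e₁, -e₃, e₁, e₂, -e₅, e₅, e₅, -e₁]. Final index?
(10, 10, 7, -10, -3)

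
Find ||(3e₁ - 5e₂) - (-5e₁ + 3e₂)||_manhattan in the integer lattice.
16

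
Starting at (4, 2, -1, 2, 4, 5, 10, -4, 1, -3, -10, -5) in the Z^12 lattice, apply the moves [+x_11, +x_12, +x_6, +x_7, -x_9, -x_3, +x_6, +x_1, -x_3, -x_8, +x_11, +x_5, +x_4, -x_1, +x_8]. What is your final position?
(4, 2, -3, 3, 5, 7, 11, -4, 0, -3, -8, -4)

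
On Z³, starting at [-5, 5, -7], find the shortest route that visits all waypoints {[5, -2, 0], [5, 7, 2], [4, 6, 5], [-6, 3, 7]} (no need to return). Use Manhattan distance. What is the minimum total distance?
48
(one optimal route: (-5, 5, -7) → (-6, 3, 7) → (4, 6, 5) → (5, 7, 2) → (5, -2, 0))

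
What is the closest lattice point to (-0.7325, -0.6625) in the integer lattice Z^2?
(-1, -1)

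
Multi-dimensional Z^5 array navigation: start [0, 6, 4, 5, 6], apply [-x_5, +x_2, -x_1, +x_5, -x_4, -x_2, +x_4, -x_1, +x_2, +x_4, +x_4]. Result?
(-2, 7, 4, 7, 6)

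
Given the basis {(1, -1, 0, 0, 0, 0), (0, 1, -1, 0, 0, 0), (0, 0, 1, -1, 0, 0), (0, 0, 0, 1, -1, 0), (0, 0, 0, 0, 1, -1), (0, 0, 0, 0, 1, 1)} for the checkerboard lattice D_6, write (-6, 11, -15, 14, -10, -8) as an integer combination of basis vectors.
-6b₁ + 5b₂ - 10b₃ + 4b₄ + b₅ - 7b₆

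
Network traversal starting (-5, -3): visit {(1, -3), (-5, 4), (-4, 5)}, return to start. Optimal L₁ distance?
28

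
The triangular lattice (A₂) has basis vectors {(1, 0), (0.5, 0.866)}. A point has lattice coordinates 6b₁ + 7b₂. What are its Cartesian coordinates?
(9.5, 6.062)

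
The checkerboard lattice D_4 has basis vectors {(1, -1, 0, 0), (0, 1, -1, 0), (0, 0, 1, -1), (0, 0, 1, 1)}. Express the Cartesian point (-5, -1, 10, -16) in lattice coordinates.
-5b₁ - 6b₂ + 10b₃ - 6b₄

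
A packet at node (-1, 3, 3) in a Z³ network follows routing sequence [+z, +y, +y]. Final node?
(-1, 5, 4)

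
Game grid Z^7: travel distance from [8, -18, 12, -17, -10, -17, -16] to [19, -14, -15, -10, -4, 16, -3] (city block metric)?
101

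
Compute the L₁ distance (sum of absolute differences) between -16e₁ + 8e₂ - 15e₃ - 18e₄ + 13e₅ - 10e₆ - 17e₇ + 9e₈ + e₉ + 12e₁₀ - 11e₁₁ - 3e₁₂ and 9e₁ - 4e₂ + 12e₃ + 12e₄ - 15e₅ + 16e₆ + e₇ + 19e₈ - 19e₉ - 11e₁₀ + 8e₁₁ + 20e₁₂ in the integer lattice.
261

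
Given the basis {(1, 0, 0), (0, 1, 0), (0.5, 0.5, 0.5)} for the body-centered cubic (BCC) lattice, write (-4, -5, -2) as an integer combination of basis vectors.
-2b₁ - 3b₂ - 4b₃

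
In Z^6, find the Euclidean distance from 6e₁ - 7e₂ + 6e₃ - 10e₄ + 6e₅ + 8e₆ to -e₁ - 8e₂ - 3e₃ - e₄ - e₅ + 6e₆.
16.2788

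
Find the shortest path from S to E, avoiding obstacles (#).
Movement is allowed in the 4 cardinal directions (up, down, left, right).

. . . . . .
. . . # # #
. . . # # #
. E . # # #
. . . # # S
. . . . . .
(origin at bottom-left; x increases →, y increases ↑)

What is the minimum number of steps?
7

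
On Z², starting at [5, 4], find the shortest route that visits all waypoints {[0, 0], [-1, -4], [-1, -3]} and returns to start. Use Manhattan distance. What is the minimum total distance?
28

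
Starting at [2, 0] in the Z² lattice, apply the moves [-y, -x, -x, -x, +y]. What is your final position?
(-1, 0)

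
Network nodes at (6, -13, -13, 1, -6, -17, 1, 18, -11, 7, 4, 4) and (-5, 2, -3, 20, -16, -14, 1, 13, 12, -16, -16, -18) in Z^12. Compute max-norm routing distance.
23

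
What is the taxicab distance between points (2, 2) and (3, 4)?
3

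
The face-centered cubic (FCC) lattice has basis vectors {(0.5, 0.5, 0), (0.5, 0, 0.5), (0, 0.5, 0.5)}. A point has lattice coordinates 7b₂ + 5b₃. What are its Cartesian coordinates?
(3.5, 2.5, 6)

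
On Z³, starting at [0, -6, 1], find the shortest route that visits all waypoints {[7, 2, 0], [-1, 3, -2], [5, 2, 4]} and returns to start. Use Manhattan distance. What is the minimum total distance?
46
(one optimal route: (0, -6, 1) → (-1, 3, -2) → (7, 2, 0) → (5, 2, 4) → (0, -6, 1))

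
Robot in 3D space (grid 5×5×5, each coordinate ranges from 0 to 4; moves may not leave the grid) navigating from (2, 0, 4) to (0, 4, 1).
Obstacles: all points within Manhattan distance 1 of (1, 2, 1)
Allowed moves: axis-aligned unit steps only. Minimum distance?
9
(one shortest path: (2, 0, 4) → (1, 0, 4) → (0, 0, 4) → (0, 1, 4) → (0, 2, 4) → (0, 3, 4) → (0, 4, 4) → (0, 4, 3) → (0, 4, 2) → (0, 4, 1))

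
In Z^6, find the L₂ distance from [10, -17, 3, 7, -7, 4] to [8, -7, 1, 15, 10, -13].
27.3861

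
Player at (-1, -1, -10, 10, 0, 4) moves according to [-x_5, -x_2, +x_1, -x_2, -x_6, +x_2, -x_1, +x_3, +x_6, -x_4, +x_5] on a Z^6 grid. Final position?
(-1, -2, -9, 9, 0, 4)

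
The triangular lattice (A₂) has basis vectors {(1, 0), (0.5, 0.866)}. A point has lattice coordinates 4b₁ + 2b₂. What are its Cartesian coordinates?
(5, 1.732)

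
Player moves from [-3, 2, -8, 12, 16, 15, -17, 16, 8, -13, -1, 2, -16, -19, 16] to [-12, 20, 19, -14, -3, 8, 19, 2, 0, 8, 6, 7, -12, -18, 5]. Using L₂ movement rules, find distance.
66.5507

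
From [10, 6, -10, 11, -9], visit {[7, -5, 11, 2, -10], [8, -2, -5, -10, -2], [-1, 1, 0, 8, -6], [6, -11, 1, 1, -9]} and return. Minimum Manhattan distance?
164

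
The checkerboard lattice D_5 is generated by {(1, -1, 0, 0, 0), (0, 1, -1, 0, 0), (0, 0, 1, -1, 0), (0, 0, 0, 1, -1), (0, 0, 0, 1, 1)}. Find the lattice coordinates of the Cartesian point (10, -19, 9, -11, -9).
10b₁ - 9b₂ - b₄ - 10b₅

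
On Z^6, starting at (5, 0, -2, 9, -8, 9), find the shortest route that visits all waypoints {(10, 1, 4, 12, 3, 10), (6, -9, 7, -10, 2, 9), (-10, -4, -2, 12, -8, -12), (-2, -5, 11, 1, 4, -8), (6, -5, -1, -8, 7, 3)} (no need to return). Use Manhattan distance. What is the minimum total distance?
185
(one optimal route: (5, 0, -2, 9, -8, 9) → (10, 1, 4, 12, 3, 10) → (6, -9, 7, -10, 2, 9) → (6, -5, -1, -8, 7, 3) → (-2, -5, 11, 1, 4, -8) → (-10, -4, -2, 12, -8, -12))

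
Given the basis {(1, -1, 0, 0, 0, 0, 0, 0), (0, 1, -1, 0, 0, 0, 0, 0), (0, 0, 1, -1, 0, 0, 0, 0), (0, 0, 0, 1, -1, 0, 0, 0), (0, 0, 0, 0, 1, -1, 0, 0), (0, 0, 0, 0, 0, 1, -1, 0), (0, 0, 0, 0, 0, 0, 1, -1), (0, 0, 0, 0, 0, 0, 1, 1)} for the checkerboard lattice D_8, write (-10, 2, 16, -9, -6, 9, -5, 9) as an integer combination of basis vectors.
-10b₁ - 8b₂ + 8b₃ - b₄ - 7b₅ + 2b₆ - 6b₇ + 3b₈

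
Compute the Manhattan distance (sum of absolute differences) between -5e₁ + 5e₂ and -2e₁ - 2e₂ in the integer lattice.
10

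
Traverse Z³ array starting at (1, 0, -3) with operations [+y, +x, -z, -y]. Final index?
(2, 0, -4)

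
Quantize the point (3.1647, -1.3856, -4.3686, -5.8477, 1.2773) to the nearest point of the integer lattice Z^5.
(3, -1, -4, -6, 1)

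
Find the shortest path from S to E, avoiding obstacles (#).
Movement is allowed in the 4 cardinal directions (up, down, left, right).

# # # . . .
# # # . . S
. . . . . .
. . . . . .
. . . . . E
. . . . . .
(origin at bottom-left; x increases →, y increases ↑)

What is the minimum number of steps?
3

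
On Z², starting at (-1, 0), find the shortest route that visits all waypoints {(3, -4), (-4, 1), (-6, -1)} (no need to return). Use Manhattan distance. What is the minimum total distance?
20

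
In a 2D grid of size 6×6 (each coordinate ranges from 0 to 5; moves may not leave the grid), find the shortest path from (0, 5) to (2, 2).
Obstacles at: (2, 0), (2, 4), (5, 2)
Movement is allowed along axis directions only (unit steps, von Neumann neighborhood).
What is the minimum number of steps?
5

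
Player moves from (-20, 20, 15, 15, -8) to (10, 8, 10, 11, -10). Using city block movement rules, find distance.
53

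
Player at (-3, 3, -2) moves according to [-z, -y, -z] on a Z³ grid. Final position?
(-3, 2, -4)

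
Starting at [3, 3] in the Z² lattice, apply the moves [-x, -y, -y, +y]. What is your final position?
(2, 2)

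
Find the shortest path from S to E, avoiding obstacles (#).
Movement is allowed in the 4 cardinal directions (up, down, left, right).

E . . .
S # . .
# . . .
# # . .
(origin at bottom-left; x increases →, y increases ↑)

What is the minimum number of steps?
1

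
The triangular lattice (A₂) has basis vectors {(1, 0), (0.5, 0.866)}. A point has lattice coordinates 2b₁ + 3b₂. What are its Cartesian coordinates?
(3.5, 2.598)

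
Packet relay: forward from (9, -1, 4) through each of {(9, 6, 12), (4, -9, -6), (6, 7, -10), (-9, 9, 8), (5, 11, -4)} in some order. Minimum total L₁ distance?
101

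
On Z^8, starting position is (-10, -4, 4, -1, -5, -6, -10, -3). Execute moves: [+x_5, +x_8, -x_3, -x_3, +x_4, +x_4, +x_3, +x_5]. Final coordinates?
(-10, -4, 3, 1, -3, -6, -10, -2)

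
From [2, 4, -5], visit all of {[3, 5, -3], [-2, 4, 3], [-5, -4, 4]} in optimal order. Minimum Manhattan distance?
28
(one optimal route: (2, 4, -5) → (3, 5, -3) → (-2, 4, 3) → (-5, -4, 4))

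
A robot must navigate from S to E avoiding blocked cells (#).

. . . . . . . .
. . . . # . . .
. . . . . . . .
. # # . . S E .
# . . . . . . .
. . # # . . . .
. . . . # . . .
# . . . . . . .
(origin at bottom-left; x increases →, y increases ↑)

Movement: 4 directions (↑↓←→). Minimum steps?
1
(one shortest path: (5, 4) → (6, 4))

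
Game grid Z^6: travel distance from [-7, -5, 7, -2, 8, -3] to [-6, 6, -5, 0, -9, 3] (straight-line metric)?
24.3926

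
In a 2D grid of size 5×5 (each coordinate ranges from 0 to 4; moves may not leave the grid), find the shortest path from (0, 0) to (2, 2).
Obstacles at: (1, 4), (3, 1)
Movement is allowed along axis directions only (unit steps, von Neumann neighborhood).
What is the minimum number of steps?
4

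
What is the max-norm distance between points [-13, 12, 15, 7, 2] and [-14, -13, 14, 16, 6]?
25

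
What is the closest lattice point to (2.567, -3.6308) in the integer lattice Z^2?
(3, -4)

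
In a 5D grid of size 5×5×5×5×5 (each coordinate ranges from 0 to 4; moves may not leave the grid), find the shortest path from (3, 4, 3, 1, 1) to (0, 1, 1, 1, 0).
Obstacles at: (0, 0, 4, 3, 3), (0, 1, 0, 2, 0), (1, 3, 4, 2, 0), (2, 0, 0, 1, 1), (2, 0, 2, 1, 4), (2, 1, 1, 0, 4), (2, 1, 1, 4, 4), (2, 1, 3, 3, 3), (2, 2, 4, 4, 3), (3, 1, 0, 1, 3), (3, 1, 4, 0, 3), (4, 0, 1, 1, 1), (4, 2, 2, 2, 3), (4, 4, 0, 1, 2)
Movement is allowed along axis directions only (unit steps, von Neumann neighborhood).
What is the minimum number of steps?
9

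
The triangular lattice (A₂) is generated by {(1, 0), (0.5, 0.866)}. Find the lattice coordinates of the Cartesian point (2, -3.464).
4b₁ - 4b₂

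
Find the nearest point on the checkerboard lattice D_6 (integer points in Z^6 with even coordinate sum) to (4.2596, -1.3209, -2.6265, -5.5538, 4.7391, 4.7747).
(4, -1, -3, -6, 5, 5)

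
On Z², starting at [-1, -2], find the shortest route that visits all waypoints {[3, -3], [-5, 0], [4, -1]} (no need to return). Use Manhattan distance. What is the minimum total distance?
18
(one optimal route: (-1, -2) → (3, -3) → (4, -1) → (-5, 0))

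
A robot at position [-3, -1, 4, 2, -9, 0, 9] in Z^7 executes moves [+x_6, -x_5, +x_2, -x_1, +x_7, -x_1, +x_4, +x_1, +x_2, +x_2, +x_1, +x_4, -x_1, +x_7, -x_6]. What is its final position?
(-4, 2, 4, 4, -10, 0, 11)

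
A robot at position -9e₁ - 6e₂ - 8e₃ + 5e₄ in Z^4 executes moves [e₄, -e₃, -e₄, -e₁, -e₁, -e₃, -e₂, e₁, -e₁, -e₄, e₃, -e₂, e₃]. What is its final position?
(-11, -8, -8, 4)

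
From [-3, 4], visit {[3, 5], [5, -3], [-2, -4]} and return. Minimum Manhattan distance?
34
(one optimal route: (-3, 4) → (3, 5) → (5, -3) → (-2, -4) → (-3, 4))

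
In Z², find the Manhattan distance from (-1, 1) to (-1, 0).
1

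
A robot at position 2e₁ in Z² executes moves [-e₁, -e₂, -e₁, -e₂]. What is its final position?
(0, -2)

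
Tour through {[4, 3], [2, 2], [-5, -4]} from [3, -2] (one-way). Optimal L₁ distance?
22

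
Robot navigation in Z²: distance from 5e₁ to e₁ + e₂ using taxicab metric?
5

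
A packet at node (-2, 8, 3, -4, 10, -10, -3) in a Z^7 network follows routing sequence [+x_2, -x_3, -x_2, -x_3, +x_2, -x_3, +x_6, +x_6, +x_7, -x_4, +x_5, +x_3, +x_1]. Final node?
(-1, 9, 1, -5, 11, -8, -2)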